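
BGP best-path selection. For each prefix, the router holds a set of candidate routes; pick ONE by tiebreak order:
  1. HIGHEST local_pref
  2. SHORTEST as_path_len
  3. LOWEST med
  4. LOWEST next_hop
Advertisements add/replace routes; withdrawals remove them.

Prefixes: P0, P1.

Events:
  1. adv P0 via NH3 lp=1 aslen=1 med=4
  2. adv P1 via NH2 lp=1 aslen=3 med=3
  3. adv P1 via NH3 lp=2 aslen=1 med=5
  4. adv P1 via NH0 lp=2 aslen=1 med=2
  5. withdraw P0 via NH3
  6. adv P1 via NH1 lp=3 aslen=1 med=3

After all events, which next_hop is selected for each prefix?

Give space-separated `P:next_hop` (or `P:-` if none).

Op 1: best P0=NH3 P1=-
Op 2: best P0=NH3 P1=NH2
Op 3: best P0=NH3 P1=NH3
Op 4: best P0=NH3 P1=NH0
Op 5: best P0=- P1=NH0
Op 6: best P0=- P1=NH1

Answer: P0:- P1:NH1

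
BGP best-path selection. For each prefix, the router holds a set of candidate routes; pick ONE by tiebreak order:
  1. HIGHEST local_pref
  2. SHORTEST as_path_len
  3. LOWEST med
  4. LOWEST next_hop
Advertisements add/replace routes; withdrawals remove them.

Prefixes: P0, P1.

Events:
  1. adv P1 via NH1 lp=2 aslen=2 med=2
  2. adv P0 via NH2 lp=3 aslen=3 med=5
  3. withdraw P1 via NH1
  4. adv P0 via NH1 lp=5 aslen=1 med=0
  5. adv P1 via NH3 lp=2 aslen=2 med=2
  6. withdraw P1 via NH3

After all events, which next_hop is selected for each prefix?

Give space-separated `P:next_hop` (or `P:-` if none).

Op 1: best P0=- P1=NH1
Op 2: best P0=NH2 P1=NH1
Op 3: best P0=NH2 P1=-
Op 4: best P0=NH1 P1=-
Op 5: best P0=NH1 P1=NH3
Op 6: best P0=NH1 P1=-

Answer: P0:NH1 P1:-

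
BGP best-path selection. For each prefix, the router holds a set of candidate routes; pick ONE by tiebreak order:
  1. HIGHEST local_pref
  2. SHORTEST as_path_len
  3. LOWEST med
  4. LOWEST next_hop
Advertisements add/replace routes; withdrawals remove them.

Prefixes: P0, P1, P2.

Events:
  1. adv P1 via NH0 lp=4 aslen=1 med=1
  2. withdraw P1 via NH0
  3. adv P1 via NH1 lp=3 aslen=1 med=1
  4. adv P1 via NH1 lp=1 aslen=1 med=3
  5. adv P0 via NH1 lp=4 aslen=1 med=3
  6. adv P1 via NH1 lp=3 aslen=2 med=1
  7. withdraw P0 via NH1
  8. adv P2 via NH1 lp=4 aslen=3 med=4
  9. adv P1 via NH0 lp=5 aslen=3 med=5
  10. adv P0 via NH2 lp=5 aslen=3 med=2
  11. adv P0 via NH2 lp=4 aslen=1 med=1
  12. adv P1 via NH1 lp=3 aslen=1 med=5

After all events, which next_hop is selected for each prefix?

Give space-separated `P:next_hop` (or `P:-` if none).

Answer: P0:NH2 P1:NH0 P2:NH1

Derivation:
Op 1: best P0=- P1=NH0 P2=-
Op 2: best P0=- P1=- P2=-
Op 3: best P0=- P1=NH1 P2=-
Op 4: best P0=- P1=NH1 P2=-
Op 5: best P0=NH1 P1=NH1 P2=-
Op 6: best P0=NH1 P1=NH1 P2=-
Op 7: best P0=- P1=NH1 P2=-
Op 8: best P0=- P1=NH1 P2=NH1
Op 9: best P0=- P1=NH0 P2=NH1
Op 10: best P0=NH2 P1=NH0 P2=NH1
Op 11: best P0=NH2 P1=NH0 P2=NH1
Op 12: best P0=NH2 P1=NH0 P2=NH1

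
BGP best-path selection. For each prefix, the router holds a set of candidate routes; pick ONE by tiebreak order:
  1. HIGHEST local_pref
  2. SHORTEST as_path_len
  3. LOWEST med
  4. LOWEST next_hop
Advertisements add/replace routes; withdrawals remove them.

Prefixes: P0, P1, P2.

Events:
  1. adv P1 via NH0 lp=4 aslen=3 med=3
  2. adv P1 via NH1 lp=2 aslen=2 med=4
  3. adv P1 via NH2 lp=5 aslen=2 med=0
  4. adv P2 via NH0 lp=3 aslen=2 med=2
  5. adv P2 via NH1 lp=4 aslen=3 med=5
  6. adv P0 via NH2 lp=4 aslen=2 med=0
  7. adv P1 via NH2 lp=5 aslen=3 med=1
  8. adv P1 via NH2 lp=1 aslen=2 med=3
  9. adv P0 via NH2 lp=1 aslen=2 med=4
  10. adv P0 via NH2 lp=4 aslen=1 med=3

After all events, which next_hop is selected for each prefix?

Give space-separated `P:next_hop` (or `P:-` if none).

Answer: P0:NH2 P1:NH0 P2:NH1

Derivation:
Op 1: best P0=- P1=NH0 P2=-
Op 2: best P0=- P1=NH0 P2=-
Op 3: best P0=- P1=NH2 P2=-
Op 4: best P0=- P1=NH2 P2=NH0
Op 5: best P0=- P1=NH2 P2=NH1
Op 6: best P0=NH2 P1=NH2 P2=NH1
Op 7: best P0=NH2 P1=NH2 P2=NH1
Op 8: best P0=NH2 P1=NH0 P2=NH1
Op 9: best P0=NH2 P1=NH0 P2=NH1
Op 10: best P0=NH2 P1=NH0 P2=NH1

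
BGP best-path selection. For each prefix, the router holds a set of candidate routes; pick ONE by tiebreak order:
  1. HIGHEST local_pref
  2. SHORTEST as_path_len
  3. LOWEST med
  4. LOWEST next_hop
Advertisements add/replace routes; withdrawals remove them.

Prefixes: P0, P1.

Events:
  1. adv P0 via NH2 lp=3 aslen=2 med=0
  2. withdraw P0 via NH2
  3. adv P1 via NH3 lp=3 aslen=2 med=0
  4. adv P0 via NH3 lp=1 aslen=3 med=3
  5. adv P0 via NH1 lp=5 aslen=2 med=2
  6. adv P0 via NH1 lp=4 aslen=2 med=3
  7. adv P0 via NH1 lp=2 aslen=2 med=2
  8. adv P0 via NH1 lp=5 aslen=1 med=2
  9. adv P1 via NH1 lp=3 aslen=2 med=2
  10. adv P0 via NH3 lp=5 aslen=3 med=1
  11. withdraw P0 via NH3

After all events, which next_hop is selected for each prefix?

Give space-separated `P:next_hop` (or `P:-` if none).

Answer: P0:NH1 P1:NH3

Derivation:
Op 1: best P0=NH2 P1=-
Op 2: best P0=- P1=-
Op 3: best P0=- P1=NH3
Op 4: best P0=NH3 P1=NH3
Op 5: best P0=NH1 P1=NH3
Op 6: best P0=NH1 P1=NH3
Op 7: best P0=NH1 P1=NH3
Op 8: best P0=NH1 P1=NH3
Op 9: best P0=NH1 P1=NH3
Op 10: best P0=NH1 P1=NH3
Op 11: best P0=NH1 P1=NH3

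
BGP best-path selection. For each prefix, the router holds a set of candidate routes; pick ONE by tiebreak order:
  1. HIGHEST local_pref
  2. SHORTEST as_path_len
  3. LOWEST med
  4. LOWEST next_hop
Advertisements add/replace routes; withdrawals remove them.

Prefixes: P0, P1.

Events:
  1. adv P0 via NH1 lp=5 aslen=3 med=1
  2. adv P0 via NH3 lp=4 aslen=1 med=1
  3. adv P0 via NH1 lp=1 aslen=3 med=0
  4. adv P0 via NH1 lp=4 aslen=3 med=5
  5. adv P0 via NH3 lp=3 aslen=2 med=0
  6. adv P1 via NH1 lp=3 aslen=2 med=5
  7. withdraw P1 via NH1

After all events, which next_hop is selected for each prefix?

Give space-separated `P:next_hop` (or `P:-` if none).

Answer: P0:NH1 P1:-

Derivation:
Op 1: best P0=NH1 P1=-
Op 2: best P0=NH1 P1=-
Op 3: best P0=NH3 P1=-
Op 4: best P0=NH3 P1=-
Op 5: best P0=NH1 P1=-
Op 6: best P0=NH1 P1=NH1
Op 7: best P0=NH1 P1=-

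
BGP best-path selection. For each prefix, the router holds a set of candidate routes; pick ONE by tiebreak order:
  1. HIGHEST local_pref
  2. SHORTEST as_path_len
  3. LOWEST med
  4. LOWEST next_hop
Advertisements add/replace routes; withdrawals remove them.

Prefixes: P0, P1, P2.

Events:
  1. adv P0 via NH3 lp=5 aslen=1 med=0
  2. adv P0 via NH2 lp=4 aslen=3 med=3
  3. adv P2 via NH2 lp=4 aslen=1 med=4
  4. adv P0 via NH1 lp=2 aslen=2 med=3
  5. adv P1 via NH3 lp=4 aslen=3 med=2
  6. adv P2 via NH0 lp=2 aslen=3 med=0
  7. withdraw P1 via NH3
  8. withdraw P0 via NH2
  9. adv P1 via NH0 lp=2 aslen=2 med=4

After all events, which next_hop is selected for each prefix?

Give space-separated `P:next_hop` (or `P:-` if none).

Op 1: best P0=NH3 P1=- P2=-
Op 2: best P0=NH3 P1=- P2=-
Op 3: best P0=NH3 P1=- P2=NH2
Op 4: best P0=NH3 P1=- P2=NH2
Op 5: best P0=NH3 P1=NH3 P2=NH2
Op 6: best P0=NH3 P1=NH3 P2=NH2
Op 7: best P0=NH3 P1=- P2=NH2
Op 8: best P0=NH3 P1=- P2=NH2
Op 9: best P0=NH3 P1=NH0 P2=NH2

Answer: P0:NH3 P1:NH0 P2:NH2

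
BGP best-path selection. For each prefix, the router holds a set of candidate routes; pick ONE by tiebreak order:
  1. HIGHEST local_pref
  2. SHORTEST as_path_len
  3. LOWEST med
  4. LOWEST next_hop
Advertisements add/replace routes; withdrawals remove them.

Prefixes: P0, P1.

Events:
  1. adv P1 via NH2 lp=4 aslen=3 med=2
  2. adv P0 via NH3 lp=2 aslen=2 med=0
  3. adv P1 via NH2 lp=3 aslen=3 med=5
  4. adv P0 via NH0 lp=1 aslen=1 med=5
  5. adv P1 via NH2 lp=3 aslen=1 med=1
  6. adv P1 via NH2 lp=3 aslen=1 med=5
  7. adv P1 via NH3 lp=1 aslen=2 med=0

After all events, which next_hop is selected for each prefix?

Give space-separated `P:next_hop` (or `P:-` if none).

Answer: P0:NH3 P1:NH2

Derivation:
Op 1: best P0=- P1=NH2
Op 2: best P0=NH3 P1=NH2
Op 3: best P0=NH3 P1=NH2
Op 4: best P0=NH3 P1=NH2
Op 5: best P0=NH3 P1=NH2
Op 6: best P0=NH3 P1=NH2
Op 7: best P0=NH3 P1=NH2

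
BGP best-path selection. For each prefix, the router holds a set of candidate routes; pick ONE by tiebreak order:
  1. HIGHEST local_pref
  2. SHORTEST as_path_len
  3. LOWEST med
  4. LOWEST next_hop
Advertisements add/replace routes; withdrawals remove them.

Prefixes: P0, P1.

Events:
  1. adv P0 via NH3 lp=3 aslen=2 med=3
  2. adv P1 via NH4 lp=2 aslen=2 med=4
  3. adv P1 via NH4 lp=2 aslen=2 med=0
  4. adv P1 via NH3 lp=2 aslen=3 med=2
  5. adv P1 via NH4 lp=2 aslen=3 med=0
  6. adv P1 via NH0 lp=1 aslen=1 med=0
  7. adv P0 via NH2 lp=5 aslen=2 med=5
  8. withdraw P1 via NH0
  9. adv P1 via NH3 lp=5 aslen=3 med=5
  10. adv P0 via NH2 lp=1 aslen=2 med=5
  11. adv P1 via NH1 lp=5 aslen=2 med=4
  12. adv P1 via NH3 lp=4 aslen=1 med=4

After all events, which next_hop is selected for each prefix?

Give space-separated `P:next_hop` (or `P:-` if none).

Answer: P0:NH3 P1:NH1

Derivation:
Op 1: best P0=NH3 P1=-
Op 2: best P0=NH3 P1=NH4
Op 3: best P0=NH3 P1=NH4
Op 4: best P0=NH3 P1=NH4
Op 5: best P0=NH3 P1=NH4
Op 6: best P0=NH3 P1=NH4
Op 7: best P0=NH2 P1=NH4
Op 8: best P0=NH2 P1=NH4
Op 9: best P0=NH2 P1=NH3
Op 10: best P0=NH3 P1=NH3
Op 11: best P0=NH3 P1=NH1
Op 12: best P0=NH3 P1=NH1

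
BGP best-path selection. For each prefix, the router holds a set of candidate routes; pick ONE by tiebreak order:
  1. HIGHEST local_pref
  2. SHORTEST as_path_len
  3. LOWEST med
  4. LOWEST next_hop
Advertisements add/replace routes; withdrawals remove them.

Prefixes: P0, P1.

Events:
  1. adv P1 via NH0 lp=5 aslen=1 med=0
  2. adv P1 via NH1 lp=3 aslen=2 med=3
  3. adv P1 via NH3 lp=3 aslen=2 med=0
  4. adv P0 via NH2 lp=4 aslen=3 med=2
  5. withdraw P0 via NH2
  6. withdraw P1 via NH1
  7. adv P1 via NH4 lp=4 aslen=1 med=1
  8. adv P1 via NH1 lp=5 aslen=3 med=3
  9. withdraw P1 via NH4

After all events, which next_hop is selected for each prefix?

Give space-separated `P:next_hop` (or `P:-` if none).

Answer: P0:- P1:NH0

Derivation:
Op 1: best P0=- P1=NH0
Op 2: best P0=- P1=NH0
Op 3: best P0=- P1=NH0
Op 4: best P0=NH2 P1=NH0
Op 5: best P0=- P1=NH0
Op 6: best P0=- P1=NH0
Op 7: best P0=- P1=NH0
Op 8: best P0=- P1=NH0
Op 9: best P0=- P1=NH0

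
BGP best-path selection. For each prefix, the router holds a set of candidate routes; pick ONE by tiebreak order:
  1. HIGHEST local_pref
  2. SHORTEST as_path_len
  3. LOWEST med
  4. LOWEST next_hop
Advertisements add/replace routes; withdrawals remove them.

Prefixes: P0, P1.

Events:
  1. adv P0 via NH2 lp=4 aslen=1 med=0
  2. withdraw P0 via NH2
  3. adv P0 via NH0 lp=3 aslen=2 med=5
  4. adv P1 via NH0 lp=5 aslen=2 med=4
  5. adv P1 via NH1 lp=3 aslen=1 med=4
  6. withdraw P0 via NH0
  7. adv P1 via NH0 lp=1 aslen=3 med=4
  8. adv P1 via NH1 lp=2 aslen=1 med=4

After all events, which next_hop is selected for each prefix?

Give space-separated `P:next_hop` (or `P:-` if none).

Answer: P0:- P1:NH1

Derivation:
Op 1: best P0=NH2 P1=-
Op 2: best P0=- P1=-
Op 3: best P0=NH0 P1=-
Op 4: best P0=NH0 P1=NH0
Op 5: best P0=NH0 P1=NH0
Op 6: best P0=- P1=NH0
Op 7: best P0=- P1=NH1
Op 8: best P0=- P1=NH1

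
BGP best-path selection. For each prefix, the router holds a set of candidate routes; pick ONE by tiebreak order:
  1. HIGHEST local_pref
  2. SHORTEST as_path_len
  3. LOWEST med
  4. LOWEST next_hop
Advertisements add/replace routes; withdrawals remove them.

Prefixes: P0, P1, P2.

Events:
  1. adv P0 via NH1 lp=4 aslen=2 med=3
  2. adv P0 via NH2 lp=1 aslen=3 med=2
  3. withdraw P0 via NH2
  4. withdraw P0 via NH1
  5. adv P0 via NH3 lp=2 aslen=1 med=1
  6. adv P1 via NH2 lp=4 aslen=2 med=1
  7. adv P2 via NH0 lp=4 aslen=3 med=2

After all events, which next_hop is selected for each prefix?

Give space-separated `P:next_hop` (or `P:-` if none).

Answer: P0:NH3 P1:NH2 P2:NH0

Derivation:
Op 1: best P0=NH1 P1=- P2=-
Op 2: best P0=NH1 P1=- P2=-
Op 3: best P0=NH1 P1=- P2=-
Op 4: best P0=- P1=- P2=-
Op 5: best P0=NH3 P1=- P2=-
Op 6: best P0=NH3 P1=NH2 P2=-
Op 7: best P0=NH3 P1=NH2 P2=NH0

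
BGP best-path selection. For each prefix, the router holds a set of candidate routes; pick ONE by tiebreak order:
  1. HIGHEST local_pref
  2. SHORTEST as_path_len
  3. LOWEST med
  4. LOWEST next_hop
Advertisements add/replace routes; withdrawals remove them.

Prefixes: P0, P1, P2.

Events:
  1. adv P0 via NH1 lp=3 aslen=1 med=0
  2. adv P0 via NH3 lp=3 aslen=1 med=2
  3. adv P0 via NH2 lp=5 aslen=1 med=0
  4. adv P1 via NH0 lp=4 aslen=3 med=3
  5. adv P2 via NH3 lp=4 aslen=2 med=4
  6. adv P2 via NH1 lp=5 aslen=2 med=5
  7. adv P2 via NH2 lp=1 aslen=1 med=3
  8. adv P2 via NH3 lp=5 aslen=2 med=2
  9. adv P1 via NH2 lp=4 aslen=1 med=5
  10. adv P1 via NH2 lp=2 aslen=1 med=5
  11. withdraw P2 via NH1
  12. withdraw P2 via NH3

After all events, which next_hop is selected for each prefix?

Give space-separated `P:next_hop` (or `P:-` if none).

Answer: P0:NH2 P1:NH0 P2:NH2

Derivation:
Op 1: best P0=NH1 P1=- P2=-
Op 2: best P0=NH1 P1=- P2=-
Op 3: best P0=NH2 P1=- P2=-
Op 4: best P0=NH2 P1=NH0 P2=-
Op 5: best P0=NH2 P1=NH0 P2=NH3
Op 6: best P0=NH2 P1=NH0 P2=NH1
Op 7: best P0=NH2 P1=NH0 P2=NH1
Op 8: best P0=NH2 P1=NH0 P2=NH3
Op 9: best P0=NH2 P1=NH2 P2=NH3
Op 10: best P0=NH2 P1=NH0 P2=NH3
Op 11: best P0=NH2 P1=NH0 P2=NH3
Op 12: best P0=NH2 P1=NH0 P2=NH2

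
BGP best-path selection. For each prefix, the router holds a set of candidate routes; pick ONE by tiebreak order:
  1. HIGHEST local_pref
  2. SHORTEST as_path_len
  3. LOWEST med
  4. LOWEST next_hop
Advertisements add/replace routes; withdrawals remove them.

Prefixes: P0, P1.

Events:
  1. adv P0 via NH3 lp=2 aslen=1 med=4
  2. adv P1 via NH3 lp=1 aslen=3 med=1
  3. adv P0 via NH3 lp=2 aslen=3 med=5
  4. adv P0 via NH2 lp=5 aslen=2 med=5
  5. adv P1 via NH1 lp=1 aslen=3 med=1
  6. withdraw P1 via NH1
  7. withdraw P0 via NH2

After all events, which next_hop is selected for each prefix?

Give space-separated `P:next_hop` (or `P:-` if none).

Answer: P0:NH3 P1:NH3

Derivation:
Op 1: best P0=NH3 P1=-
Op 2: best P0=NH3 P1=NH3
Op 3: best P0=NH3 P1=NH3
Op 4: best P0=NH2 P1=NH3
Op 5: best P0=NH2 P1=NH1
Op 6: best P0=NH2 P1=NH3
Op 7: best P0=NH3 P1=NH3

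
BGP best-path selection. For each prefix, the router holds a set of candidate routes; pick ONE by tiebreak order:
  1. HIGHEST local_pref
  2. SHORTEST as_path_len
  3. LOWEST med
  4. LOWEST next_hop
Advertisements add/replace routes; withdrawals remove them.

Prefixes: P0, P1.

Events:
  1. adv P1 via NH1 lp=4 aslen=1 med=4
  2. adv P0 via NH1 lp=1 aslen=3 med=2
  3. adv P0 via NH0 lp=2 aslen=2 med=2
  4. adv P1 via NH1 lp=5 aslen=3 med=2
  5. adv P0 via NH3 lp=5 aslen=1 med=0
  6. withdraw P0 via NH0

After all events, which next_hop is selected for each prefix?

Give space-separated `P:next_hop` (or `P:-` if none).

Answer: P0:NH3 P1:NH1

Derivation:
Op 1: best P0=- P1=NH1
Op 2: best P0=NH1 P1=NH1
Op 3: best P0=NH0 P1=NH1
Op 4: best P0=NH0 P1=NH1
Op 5: best P0=NH3 P1=NH1
Op 6: best P0=NH3 P1=NH1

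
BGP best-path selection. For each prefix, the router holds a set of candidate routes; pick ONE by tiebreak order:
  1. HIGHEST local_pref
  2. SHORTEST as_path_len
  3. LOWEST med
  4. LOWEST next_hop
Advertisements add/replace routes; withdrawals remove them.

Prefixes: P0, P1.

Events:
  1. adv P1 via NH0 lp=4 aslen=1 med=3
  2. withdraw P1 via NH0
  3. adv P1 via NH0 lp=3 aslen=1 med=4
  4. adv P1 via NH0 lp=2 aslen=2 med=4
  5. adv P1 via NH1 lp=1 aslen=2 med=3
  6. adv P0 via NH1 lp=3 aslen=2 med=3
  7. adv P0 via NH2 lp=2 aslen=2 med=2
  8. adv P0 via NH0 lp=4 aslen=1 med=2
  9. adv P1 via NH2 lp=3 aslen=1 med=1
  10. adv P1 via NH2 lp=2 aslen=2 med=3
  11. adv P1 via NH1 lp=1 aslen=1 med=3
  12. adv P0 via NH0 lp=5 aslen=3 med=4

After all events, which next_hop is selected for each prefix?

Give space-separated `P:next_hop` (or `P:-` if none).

Op 1: best P0=- P1=NH0
Op 2: best P0=- P1=-
Op 3: best P0=- P1=NH0
Op 4: best P0=- P1=NH0
Op 5: best P0=- P1=NH0
Op 6: best P0=NH1 P1=NH0
Op 7: best P0=NH1 P1=NH0
Op 8: best P0=NH0 P1=NH0
Op 9: best P0=NH0 P1=NH2
Op 10: best P0=NH0 P1=NH2
Op 11: best P0=NH0 P1=NH2
Op 12: best P0=NH0 P1=NH2

Answer: P0:NH0 P1:NH2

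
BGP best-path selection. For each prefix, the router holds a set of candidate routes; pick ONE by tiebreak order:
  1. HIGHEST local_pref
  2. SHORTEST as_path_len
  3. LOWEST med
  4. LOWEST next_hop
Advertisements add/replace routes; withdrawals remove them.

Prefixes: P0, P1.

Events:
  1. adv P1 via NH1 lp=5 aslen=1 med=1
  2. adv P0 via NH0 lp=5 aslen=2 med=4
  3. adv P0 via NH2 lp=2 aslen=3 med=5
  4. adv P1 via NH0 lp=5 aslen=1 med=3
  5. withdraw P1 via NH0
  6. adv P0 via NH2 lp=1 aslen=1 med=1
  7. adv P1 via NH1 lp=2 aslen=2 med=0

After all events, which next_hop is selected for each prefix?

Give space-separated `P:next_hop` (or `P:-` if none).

Answer: P0:NH0 P1:NH1

Derivation:
Op 1: best P0=- P1=NH1
Op 2: best P0=NH0 P1=NH1
Op 3: best P0=NH0 P1=NH1
Op 4: best P0=NH0 P1=NH1
Op 5: best P0=NH0 P1=NH1
Op 6: best P0=NH0 P1=NH1
Op 7: best P0=NH0 P1=NH1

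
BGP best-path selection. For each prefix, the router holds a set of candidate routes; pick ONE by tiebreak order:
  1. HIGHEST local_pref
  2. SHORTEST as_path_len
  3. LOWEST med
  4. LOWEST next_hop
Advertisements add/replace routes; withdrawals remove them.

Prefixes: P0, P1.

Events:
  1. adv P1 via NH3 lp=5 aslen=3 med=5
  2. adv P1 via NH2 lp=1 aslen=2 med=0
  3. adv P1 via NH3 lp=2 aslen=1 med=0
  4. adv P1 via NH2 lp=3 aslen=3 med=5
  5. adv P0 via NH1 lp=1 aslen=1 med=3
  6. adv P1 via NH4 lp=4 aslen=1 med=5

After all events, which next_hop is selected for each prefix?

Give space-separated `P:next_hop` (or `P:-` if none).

Answer: P0:NH1 P1:NH4

Derivation:
Op 1: best P0=- P1=NH3
Op 2: best P0=- P1=NH3
Op 3: best P0=- P1=NH3
Op 4: best P0=- P1=NH2
Op 5: best P0=NH1 P1=NH2
Op 6: best P0=NH1 P1=NH4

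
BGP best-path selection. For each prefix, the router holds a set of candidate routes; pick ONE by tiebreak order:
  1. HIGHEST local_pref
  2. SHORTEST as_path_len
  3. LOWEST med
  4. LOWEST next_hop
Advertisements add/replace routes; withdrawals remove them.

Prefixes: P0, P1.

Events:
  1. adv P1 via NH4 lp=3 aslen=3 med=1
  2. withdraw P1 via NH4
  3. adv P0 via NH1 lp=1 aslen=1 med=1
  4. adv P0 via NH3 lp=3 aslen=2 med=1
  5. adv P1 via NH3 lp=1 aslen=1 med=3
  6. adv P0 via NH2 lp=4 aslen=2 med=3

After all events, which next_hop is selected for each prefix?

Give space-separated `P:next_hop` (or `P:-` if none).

Answer: P0:NH2 P1:NH3

Derivation:
Op 1: best P0=- P1=NH4
Op 2: best P0=- P1=-
Op 3: best P0=NH1 P1=-
Op 4: best P0=NH3 P1=-
Op 5: best P0=NH3 P1=NH3
Op 6: best P0=NH2 P1=NH3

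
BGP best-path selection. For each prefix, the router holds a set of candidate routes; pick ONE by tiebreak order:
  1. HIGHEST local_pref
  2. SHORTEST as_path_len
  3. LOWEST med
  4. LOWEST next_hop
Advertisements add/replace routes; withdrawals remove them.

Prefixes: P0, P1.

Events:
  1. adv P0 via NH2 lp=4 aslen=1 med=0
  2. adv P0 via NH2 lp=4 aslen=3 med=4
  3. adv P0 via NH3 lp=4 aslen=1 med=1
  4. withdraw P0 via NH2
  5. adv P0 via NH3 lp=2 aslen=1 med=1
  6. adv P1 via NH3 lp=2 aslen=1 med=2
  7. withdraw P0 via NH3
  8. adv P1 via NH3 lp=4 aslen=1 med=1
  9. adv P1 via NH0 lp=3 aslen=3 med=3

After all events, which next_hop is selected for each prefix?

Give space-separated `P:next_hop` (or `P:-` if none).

Answer: P0:- P1:NH3

Derivation:
Op 1: best P0=NH2 P1=-
Op 2: best P0=NH2 P1=-
Op 3: best P0=NH3 P1=-
Op 4: best P0=NH3 P1=-
Op 5: best P0=NH3 P1=-
Op 6: best P0=NH3 P1=NH3
Op 7: best P0=- P1=NH3
Op 8: best P0=- P1=NH3
Op 9: best P0=- P1=NH3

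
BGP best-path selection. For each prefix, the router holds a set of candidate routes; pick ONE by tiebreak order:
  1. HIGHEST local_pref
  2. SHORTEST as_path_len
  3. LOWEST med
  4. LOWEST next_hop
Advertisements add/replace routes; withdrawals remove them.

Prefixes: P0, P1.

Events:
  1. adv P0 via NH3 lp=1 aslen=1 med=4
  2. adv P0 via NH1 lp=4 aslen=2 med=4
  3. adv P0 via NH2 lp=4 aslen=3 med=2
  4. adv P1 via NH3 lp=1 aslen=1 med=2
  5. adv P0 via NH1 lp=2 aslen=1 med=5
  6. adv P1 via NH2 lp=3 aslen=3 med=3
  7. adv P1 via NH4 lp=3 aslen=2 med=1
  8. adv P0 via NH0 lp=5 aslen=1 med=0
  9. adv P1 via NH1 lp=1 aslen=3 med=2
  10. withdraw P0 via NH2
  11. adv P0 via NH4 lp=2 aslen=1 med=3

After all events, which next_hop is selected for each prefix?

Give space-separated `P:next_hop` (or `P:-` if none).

Op 1: best P0=NH3 P1=-
Op 2: best P0=NH1 P1=-
Op 3: best P0=NH1 P1=-
Op 4: best P0=NH1 P1=NH3
Op 5: best P0=NH2 P1=NH3
Op 6: best P0=NH2 P1=NH2
Op 7: best P0=NH2 P1=NH4
Op 8: best P0=NH0 P1=NH4
Op 9: best P0=NH0 P1=NH4
Op 10: best P0=NH0 P1=NH4
Op 11: best P0=NH0 P1=NH4

Answer: P0:NH0 P1:NH4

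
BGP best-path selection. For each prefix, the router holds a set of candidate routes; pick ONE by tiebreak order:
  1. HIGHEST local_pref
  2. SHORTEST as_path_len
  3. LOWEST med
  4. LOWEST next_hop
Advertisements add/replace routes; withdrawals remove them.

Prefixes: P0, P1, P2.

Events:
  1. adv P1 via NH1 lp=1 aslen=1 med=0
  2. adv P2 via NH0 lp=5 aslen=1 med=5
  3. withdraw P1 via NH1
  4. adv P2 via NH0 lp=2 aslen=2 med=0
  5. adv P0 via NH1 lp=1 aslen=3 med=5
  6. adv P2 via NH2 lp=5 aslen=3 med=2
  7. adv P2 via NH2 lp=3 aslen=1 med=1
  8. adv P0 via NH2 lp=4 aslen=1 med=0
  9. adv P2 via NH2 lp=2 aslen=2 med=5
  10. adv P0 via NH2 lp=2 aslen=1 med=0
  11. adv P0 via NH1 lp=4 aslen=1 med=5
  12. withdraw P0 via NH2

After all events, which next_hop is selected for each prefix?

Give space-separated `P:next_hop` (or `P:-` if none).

Answer: P0:NH1 P1:- P2:NH0

Derivation:
Op 1: best P0=- P1=NH1 P2=-
Op 2: best P0=- P1=NH1 P2=NH0
Op 3: best P0=- P1=- P2=NH0
Op 4: best P0=- P1=- P2=NH0
Op 5: best P0=NH1 P1=- P2=NH0
Op 6: best P0=NH1 P1=- P2=NH2
Op 7: best P0=NH1 P1=- P2=NH2
Op 8: best P0=NH2 P1=- P2=NH2
Op 9: best P0=NH2 P1=- P2=NH0
Op 10: best P0=NH2 P1=- P2=NH0
Op 11: best P0=NH1 P1=- P2=NH0
Op 12: best P0=NH1 P1=- P2=NH0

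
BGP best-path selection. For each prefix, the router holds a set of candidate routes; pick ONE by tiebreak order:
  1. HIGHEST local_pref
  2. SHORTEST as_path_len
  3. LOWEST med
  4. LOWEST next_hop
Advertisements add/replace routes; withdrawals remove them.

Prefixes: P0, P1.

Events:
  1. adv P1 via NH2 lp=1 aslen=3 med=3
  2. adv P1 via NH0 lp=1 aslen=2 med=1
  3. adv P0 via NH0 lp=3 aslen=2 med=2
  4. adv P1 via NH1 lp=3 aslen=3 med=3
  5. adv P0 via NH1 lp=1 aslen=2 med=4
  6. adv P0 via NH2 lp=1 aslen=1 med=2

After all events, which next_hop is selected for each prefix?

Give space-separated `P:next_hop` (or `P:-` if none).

Op 1: best P0=- P1=NH2
Op 2: best P0=- P1=NH0
Op 3: best P0=NH0 P1=NH0
Op 4: best P0=NH0 P1=NH1
Op 5: best P0=NH0 P1=NH1
Op 6: best P0=NH0 P1=NH1

Answer: P0:NH0 P1:NH1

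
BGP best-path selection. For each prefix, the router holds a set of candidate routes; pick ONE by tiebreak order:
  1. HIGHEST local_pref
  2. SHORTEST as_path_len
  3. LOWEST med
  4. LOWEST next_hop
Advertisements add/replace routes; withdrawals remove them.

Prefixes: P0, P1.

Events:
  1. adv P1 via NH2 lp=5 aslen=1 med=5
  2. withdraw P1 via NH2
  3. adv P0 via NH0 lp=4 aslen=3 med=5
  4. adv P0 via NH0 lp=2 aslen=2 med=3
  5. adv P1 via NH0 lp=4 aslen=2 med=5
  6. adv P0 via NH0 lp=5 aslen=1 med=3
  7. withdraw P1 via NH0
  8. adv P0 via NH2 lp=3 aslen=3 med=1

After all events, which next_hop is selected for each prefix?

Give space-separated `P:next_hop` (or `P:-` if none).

Answer: P0:NH0 P1:-

Derivation:
Op 1: best P0=- P1=NH2
Op 2: best P0=- P1=-
Op 3: best P0=NH0 P1=-
Op 4: best P0=NH0 P1=-
Op 5: best P0=NH0 P1=NH0
Op 6: best P0=NH0 P1=NH0
Op 7: best P0=NH0 P1=-
Op 8: best P0=NH0 P1=-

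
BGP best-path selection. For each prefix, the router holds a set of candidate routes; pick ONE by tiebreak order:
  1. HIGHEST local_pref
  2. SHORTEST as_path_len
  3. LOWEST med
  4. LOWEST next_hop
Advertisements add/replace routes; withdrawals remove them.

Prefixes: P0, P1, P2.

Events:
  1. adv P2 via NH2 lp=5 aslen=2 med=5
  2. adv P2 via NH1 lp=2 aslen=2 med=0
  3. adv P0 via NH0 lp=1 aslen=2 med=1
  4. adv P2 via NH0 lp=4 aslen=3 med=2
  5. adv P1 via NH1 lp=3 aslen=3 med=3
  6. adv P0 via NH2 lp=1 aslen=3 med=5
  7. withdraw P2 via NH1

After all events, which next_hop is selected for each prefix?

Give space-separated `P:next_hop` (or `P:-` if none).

Answer: P0:NH0 P1:NH1 P2:NH2

Derivation:
Op 1: best P0=- P1=- P2=NH2
Op 2: best P0=- P1=- P2=NH2
Op 3: best P0=NH0 P1=- P2=NH2
Op 4: best P0=NH0 P1=- P2=NH2
Op 5: best P0=NH0 P1=NH1 P2=NH2
Op 6: best P0=NH0 P1=NH1 P2=NH2
Op 7: best P0=NH0 P1=NH1 P2=NH2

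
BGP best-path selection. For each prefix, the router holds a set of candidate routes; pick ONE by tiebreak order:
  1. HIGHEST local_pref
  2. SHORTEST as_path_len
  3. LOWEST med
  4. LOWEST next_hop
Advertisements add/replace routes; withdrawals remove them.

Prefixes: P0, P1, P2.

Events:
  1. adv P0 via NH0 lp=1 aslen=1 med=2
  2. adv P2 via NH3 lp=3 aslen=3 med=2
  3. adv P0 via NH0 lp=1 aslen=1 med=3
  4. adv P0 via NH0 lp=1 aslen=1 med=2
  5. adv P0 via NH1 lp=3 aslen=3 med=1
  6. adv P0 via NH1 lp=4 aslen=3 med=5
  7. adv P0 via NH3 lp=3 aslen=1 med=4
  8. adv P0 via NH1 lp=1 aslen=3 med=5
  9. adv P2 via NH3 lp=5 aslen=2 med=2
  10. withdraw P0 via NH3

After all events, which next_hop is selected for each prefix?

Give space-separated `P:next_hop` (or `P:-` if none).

Answer: P0:NH0 P1:- P2:NH3

Derivation:
Op 1: best P0=NH0 P1=- P2=-
Op 2: best P0=NH0 P1=- P2=NH3
Op 3: best P0=NH0 P1=- P2=NH3
Op 4: best P0=NH0 P1=- P2=NH3
Op 5: best P0=NH1 P1=- P2=NH3
Op 6: best P0=NH1 P1=- P2=NH3
Op 7: best P0=NH1 P1=- P2=NH3
Op 8: best P0=NH3 P1=- P2=NH3
Op 9: best P0=NH3 P1=- P2=NH3
Op 10: best P0=NH0 P1=- P2=NH3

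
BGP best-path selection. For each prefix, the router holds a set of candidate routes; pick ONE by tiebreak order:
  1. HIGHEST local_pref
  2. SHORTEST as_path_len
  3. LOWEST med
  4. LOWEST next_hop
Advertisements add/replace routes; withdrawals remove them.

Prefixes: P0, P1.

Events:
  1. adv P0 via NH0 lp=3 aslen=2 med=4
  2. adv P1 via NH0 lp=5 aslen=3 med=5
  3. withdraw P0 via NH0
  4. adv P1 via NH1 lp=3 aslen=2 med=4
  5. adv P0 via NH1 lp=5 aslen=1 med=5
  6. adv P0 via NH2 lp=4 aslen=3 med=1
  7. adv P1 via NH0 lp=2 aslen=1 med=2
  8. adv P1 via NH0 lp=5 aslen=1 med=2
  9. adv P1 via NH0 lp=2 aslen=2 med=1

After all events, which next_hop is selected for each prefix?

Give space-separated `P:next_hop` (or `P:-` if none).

Answer: P0:NH1 P1:NH1

Derivation:
Op 1: best P0=NH0 P1=-
Op 2: best P0=NH0 P1=NH0
Op 3: best P0=- P1=NH0
Op 4: best P0=- P1=NH0
Op 5: best P0=NH1 P1=NH0
Op 6: best P0=NH1 P1=NH0
Op 7: best P0=NH1 P1=NH1
Op 8: best P0=NH1 P1=NH0
Op 9: best P0=NH1 P1=NH1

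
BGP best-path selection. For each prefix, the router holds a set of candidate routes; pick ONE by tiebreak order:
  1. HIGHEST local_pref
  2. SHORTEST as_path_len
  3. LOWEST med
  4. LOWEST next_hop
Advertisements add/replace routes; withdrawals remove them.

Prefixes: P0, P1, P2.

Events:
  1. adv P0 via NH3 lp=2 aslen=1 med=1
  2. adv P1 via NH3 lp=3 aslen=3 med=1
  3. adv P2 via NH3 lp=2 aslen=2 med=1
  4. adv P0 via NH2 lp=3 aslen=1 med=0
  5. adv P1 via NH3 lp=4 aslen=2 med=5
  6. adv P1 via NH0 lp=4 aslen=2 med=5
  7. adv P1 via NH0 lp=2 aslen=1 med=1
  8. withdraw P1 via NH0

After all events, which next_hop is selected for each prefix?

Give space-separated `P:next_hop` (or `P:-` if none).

Op 1: best P0=NH3 P1=- P2=-
Op 2: best P0=NH3 P1=NH3 P2=-
Op 3: best P0=NH3 P1=NH3 P2=NH3
Op 4: best P0=NH2 P1=NH3 P2=NH3
Op 5: best P0=NH2 P1=NH3 P2=NH3
Op 6: best P0=NH2 P1=NH0 P2=NH3
Op 7: best P0=NH2 P1=NH3 P2=NH3
Op 8: best P0=NH2 P1=NH3 P2=NH3

Answer: P0:NH2 P1:NH3 P2:NH3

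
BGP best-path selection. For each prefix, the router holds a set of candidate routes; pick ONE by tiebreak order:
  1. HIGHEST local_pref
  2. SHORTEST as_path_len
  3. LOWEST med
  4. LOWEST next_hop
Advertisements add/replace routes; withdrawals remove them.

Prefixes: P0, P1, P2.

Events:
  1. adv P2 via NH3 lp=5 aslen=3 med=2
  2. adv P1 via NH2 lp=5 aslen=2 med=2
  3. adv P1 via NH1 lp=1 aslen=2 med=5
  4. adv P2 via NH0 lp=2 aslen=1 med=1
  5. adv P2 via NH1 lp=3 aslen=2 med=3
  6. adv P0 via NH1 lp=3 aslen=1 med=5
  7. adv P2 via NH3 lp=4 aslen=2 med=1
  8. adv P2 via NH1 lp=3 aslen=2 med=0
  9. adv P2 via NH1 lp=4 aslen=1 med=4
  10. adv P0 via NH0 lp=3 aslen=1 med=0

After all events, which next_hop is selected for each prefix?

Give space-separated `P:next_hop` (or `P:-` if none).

Op 1: best P0=- P1=- P2=NH3
Op 2: best P0=- P1=NH2 P2=NH3
Op 3: best P0=- P1=NH2 P2=NH3
Op 4: best P0=- P1=NH2 P2=NH3
Op 5: best P0=- P1=NH2 P2=NH3
Op 6: best P0=NH1 P1=NH2 P2=NH3
Op 7: best P0=NH1 P1=NH2 P2=NH3
Op 8: best P0=NH1 P1=NH2 P2=NH3
Op 9: best P0=NH1 P1=NH2 P2=NH1
Op 10: best P0=NH0 P1=NH2 P2=NH1

Answer: P0:NH0 P1:NH2 P2:NH1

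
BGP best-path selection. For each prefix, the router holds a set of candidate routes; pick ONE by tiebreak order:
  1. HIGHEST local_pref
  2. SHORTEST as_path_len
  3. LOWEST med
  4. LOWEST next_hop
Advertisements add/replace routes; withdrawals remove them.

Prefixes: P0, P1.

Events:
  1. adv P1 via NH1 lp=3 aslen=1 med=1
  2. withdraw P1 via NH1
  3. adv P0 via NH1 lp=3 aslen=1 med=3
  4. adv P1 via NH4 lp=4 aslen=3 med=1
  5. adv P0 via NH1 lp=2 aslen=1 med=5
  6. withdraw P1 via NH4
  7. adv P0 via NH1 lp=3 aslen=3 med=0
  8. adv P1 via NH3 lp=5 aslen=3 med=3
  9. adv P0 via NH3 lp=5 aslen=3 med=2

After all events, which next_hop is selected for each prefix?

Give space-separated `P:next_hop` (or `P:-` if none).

Op 1: best P0=- P1=NH1
Op 2: best P0=- P1=-
Op 3: best P0=NH1 P1=-
Op 4: best P0=NH1 P1=NH4
Op 5: best P0=NH1 P1=NH4
Op 6: best P0=NH1 P1=-
Op 7: best P0=NH1 P1=-
Op 8: best P0=NH1 P1=NH3
Op 9: best P0=NH3 P1=NH3

Answer: P0:NH3 P1:NH3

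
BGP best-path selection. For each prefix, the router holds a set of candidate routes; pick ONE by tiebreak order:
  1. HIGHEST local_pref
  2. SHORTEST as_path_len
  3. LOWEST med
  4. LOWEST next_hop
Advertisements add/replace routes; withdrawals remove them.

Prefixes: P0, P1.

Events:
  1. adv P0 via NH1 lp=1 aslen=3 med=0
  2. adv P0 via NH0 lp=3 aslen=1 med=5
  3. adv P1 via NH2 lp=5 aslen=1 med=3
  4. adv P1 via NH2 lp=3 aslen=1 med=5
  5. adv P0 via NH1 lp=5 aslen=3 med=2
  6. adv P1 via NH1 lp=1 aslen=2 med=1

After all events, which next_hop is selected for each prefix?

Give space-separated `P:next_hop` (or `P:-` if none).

Answer: P0:NH1 P1:NH2

Derivation:
Op 1: best P0=NH1 P1=-
Op 2: best P0=NH0 P1=-
Op 3: best P0=NH0 P1=NH2
Op 4: best P0=NH0 P1=NH2
Op 5: best P0=NH1 P1=NH2
Op 6: best P0=NH1 P1=NH2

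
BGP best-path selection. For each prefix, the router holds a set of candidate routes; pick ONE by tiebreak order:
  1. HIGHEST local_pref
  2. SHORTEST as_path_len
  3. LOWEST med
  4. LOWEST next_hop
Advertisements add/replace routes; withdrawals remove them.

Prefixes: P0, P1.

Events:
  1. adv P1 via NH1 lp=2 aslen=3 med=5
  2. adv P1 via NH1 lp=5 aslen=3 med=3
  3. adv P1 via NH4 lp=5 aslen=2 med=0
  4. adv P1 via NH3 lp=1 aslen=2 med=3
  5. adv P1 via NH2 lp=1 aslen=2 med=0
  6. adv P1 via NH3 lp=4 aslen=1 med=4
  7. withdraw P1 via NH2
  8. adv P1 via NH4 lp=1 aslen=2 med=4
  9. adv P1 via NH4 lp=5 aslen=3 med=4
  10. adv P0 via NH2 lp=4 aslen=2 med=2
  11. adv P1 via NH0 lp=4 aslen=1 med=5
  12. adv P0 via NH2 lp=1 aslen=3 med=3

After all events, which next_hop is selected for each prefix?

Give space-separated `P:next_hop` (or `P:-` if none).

Op 1: best P0=- P1=NH1
Op 2: best P0=- P1=NH1
Op 3: best P0=- P1=NH4
Op 4: best P0=- P1=NH4
Op 5: best P0=- P1=NH4
Op 6: best P0=- P1=NH4
Op 7: best P0=- P1=NH4
Op 8: best P0=- P1=NH1
Op 9: best P0=- P1=NH1
Op 10: best P0=NH2 P1=NH1
Op 11: best P0=NH2 P1=NH1
Op 12: best P0=NH2 P1=NH1

Answer: P0:NH2 P1:NH1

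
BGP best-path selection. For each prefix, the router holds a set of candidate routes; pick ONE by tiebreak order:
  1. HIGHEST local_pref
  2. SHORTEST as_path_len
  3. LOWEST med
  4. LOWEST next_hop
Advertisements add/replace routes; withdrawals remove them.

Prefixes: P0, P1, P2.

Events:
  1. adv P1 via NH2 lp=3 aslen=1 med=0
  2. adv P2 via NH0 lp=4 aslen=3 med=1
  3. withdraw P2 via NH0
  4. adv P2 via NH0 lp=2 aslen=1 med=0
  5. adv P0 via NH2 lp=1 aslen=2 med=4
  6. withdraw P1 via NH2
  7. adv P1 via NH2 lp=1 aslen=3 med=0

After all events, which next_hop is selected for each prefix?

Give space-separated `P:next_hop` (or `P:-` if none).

Answer: P0:NH2 P1:NH2 P2:NH0

Derivation:
Op 1: best P0=- P1=NH2 P2=-
Op 2: best P0=- P1=NH2 P2=NH0
Op 3: best P0=- P1=NH2 P2=-
Op 4: best P0=- P1=NH2 P2=NH0
Op 5: best P0=NH2 P1=NH2 P2=NH0
Op 6: best P0=NH2 P1=- P2=NH0
Op 7: best P0=NH2 P1=NH2 P2=NH0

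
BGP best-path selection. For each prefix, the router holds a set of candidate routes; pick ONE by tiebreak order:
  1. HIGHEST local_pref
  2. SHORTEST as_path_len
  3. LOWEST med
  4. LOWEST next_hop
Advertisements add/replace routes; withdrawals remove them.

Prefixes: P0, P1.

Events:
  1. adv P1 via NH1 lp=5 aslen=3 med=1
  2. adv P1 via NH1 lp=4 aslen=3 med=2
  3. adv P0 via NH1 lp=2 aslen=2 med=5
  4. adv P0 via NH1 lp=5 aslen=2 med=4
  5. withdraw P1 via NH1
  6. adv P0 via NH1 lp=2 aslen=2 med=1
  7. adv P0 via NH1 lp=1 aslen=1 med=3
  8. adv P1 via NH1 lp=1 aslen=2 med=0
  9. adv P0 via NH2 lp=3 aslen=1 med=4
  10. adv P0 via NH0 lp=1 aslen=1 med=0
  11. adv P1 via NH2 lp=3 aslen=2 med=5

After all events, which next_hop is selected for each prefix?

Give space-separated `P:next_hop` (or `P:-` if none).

Answer: P0:NH2 P1:NH2

Derivation:
Op 1: best P0=- P1=NH1
Op 2: best P0=- P1=NH1
Op 3: best P0=NH1 P1=NH1
Op 4: best P0=NH1 P1=NH1
Op 5: best P0=NH1 P1=-
Op 6: best P0=NH1 P1=-
Op 7: best P0=NH1 P1=-
Op 8: best P0=NH1 P1=NH1
Op 9: best P0=NH2 P1=NH1
Op 10: best P0=NH2 P1=NH1
Op 11: best P0=NH2 P1=NH2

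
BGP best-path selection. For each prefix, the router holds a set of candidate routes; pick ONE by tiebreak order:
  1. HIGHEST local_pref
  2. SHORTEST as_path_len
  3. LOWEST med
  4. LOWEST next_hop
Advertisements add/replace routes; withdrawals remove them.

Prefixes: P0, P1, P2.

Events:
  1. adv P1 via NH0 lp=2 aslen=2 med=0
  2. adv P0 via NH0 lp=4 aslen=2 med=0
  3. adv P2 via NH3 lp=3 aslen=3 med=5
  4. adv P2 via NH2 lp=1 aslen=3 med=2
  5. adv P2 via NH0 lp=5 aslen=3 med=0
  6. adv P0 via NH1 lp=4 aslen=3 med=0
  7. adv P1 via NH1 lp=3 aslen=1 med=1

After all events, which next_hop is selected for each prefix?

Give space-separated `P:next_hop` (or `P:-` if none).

Answer: P0:NH0 P1:NH1 P2:NH0

Derivation:
Op 1: best P0=- P1=NH0 P2=-
Op 2: best P0=NH0 P1=NH0 P2=-
Op 3: best P0=NH0 P1=NH0 P2=NH3
Op 4: best P0=NH0 P1=NH0 P2=NH3
Op 5: best P0=NH0 P1=NH0 P2=NH0
Op 6: best P0=NH0 P1=NH0 P2=NH0
Op 7: best P0=NH0 P1=NH1 P2=NH0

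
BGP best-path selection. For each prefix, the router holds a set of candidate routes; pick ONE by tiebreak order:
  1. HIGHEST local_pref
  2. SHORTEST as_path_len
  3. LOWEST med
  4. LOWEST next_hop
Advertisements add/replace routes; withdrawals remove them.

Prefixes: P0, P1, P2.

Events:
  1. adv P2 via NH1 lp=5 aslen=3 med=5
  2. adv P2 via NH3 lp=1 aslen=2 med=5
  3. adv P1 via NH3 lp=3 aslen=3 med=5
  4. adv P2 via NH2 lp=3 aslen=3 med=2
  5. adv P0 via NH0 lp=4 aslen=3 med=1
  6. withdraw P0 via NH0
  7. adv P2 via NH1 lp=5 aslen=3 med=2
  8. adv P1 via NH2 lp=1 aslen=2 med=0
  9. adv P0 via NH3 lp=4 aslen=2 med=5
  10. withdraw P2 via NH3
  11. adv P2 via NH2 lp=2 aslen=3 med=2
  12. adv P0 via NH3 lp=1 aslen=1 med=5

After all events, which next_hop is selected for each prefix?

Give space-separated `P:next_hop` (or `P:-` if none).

Answer: P0:NH3 P1:NH3 P2:NH1

Derivation:
Op 1: best P0=- P1=- P2=NH1
Op 2: best P0=- P1=- P2=NH1
Op 3: best P0=- P1=NH3 P2=NH1
Op 4: best P0=- P1=NH3 P2=NH1
Op 5: best P0=NH0 P1=NH3 P2=NH1
Op 6: best P0=- P1=NH3 P2=NH1
Op 7: best P0=- P1=NH3 P2=NH1
Op 8: best P0=- P1=NH3 P2=NH1
Op 9: best P0=NH3 P1=NH3 P2=NH1
Op 10: best P0=NH3 P1=NH3 P2=NH1
Op 11: best P0=NH3 P1=NH3 P2=NH1
Op 12: best P0=NH3 P1=NH3 P2=NH1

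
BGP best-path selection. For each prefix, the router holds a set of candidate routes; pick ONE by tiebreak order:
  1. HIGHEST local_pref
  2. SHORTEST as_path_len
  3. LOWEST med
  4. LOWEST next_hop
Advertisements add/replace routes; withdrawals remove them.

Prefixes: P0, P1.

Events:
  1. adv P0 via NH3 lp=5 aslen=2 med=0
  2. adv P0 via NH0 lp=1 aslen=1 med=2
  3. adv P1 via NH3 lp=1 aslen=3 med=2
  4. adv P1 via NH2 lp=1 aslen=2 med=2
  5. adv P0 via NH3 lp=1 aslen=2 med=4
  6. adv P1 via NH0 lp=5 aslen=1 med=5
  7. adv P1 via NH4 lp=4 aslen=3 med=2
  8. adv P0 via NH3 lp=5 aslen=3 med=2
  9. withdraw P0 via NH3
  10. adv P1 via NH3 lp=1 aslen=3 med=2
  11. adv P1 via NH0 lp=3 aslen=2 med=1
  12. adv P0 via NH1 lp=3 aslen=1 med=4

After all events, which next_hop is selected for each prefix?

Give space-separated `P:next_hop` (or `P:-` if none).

Op 1: best P0=NH3 P1=-
Op 2: best P0=NH3 P1=-
Op 3: best P0=NH3 P1=NH3
Op 4: best P0=NH3 P1=NH2
Op 5: best P0=NH0 P1=NH2
Op 6: best P0=NH0 P1=NH0
Op 7: best P0=NH0 P1=NH0
Op 8: best P0=NH3 P1=NH0
Op 9: best P0=NH0 P1=NH0
Op 10: best P0=NH0 P1=NH0
Op 11: best P0=NH0 P1=NH4
Op 12: best P0=NH1 P1=NH4

Answer: P0:NH1 P1:NH4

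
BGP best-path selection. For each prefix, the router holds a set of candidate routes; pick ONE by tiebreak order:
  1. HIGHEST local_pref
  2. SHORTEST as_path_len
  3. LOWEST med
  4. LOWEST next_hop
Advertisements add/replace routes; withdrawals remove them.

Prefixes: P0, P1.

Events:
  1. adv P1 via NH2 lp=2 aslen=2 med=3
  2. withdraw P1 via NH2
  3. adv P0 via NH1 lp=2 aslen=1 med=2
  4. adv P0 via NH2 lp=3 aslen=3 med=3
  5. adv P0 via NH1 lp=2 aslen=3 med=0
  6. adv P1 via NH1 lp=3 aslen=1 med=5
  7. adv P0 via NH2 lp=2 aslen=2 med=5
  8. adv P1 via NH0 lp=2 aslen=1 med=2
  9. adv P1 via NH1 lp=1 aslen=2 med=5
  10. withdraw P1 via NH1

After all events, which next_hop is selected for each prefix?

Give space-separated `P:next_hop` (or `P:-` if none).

Answer: P0:NH2 P1:NH0

Derivation:
Op 1: best P0=- P1=NH2
Op 2: best P0=- P1=-
Op 3: best P0=NH1 P1=-
Op 4: best P0=NH2 P1=-
Op 5: best P0=NH2 P1=-
Op 6: best P0=NH2 P1=NH1
Op 7: best P0=NH2 P1=NH1
Op 8: best P0=NH2 P1=NH1
Op 9: best P0=NH2 P1=NH0
Op 10: best P0=NH2 P1=NH0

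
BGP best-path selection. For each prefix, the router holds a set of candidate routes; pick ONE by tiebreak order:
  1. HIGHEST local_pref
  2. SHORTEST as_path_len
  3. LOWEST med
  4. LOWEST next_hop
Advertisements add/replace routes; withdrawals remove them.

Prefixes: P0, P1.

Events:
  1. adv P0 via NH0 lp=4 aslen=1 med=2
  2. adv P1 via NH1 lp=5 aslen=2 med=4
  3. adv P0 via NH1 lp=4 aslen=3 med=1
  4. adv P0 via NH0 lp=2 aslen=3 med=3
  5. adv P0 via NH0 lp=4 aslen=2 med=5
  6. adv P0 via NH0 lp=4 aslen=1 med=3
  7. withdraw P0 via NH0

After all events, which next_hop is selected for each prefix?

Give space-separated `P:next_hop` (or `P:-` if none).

Answer: P0:NH1 P1:NH1

Derivation:
Op 1: best P0=NH0 P1=-
Op 2: best P0=NH0 P1=NH1
Op 3: best P0=NH0 P1=NH1
Op 4: best P0=NH1 P1=NH1
Op 5: best P0=NH0 P1=NH1
Op 6: best P0=NH0 P1=NH1
Op 7: best P0=NH1 P1=NH1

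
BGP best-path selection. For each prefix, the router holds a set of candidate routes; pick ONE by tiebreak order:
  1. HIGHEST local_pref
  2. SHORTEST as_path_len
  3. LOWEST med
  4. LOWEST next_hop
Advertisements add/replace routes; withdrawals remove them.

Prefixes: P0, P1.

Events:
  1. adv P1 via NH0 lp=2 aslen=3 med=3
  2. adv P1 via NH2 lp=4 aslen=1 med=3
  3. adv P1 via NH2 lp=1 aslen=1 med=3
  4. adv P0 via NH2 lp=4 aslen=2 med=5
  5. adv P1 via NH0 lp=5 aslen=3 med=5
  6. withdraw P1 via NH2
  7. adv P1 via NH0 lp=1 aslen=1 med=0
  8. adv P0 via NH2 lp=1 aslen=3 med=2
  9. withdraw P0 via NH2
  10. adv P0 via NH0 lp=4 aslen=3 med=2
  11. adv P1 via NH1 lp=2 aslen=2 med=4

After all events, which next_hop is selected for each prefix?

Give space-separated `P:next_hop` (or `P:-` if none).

Op 1: best P0=- P1=NH0
Op 2: best P0=- P1=NH2
Op 3: best P0=- P1=NH0
Op 4: best P0=NH2 P1=NH0
Op 5: best P0=NH2 P1=NH0
Op 6: best P0=NH2 P1=NH0
Op 7: best P0=NH2 P1=NH0
Op 8: best P0=NH2 P1=NH0
Op 9: best P0=- P1=NH0
Op 10: best P0=NH0 P1=NH0
Op 11: best P0=NH0 P1=NH1

Answer: P0:NH0 P1:NH1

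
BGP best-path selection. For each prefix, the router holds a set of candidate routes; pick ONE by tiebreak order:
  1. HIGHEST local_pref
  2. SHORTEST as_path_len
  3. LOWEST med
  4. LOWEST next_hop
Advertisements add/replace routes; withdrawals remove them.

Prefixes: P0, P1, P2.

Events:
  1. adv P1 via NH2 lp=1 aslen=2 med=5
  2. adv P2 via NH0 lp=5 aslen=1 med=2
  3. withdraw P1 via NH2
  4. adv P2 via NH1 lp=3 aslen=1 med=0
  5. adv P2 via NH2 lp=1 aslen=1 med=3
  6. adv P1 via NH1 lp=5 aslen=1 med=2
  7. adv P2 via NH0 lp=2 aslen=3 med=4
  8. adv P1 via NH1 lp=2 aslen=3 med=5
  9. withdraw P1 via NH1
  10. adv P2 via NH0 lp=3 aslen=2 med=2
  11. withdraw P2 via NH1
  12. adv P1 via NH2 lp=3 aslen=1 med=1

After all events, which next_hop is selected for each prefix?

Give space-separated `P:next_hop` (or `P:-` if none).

Op 1: best P0=- P1=NH2 P2=-
Op 2: best P0=- P1=NH2 P2=NH0
Op 3: best P0=- P1=- P2=NH0
Op 4: best P0=- P1=- P2=NH0
Op 5: best P0=- P1=- P2=NH0
Op 6: best P0=- P1=NH1 P2=NH0
Op 7: best P0=- P1=NH1 P2=NH1
Op 8: best P0=- P1=NH1 P2=NH1
Op 9: best P0=- P1=- P2=NH1
Op 10: best P0=- P1=- P2=NH1
Op 11: best P0=- P1=- P2=NH0
Op 12: best P0=- P1=NH2 P2=NH0

Answer: P0:- P1:NH2 P2:NH0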